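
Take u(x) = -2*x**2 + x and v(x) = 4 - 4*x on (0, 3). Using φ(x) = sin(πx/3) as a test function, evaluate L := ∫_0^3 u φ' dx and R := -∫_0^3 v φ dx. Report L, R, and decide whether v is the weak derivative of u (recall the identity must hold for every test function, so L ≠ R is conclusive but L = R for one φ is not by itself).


LHS = 30/π, RHS = 12/π. No, v is not the weak derivative of u.

u(x) = -2*x**2 + x, classical derivative u'(x) = 1 - 4*x.
φ(x) = sin(πx/3), so φ'(x) = π*cos(π*x/3)/3.
Note φ(0) = φ(3) = 0, so the boundary term u·φ vanishes.
LHS = ∫_0^3 u(x) φ'(x) dx = ∫_0^3 (-2*π*x^2*cos(π*x/3)/3 + π*x*cos(π*x/3)/3) dx. Term by term:
  ∫_0^3 -2*π*x^2*cos(π*x/3)/3 dx = 36/π;  ∫_0^3 π*x*cos(π*x/3)/3 dx = -6/π.
Sum: 36/π − 6/π = 30/π.
So LHS = 30/π.
∫_0^3 v(x) φ(x) dx = ∫_0^3 (-4*x*sin(π*x/3) + 4*sin(π*x/3)) dx. Term by term:
  ∫_0^3 4*sin(π*x/3) dx = 24/π;  ∫_0^3 -4*x*sin(π*x/3) dx = -36/π.
Sum: 24/π − 36/π = -12/π.
So RHS = -∫_0^3 v(x) φ(x) dx = 12/π.
LHS − RHS = 18/π ≠ 0, so the identity fails.
(For a valid weak derivative the identity must hold for EVERY test function, in particular this one. The failure shows v is NOT the weak derivative of u.)
Correct weak derivative would be u'(x) = 1 - 4*x.


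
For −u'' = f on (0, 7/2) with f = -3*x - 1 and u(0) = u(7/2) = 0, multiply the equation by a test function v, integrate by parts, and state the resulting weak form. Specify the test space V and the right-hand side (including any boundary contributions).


V = H^1_0(0, 7/2) (so v(0) = v(7/2) = 0); weak form: ∫_0^7/2 u'v' dx = ∫_0^7/2 (-3*x - 1) v dx for all v ∈ V.

Multiply both sides by a test function v and integrate from 0 to 7/2:
  ∫_0^7/2 −u''(x) v(x) dx = ∫_0^7/2 f(x) v(x) dx.
Integrate the LHS by parts once:
  ∫_0^7/2 −u'' v dx = −[u'(x) v(x)]_0^7/2 + ∫_0^7/2 u'(x) v'(x) dx.
Thus ∫_0^7/2 u'(x) v'(x) dx = ∫_0^7/2 f(x) v(x) dx + [u'(x) v(x)]_0^7/2.
Choose V so that boundary terms are either known or forced to vanish.
u is Dirichlet: u(0) = u(7/2) = 0. Let V = H^1_0(0, 7/2); then v(0) = v(7/2) = 0, and [u' v]_0^7/2 = 0.
Weak formulation: find u (satisfying any essential BC) such that ∫_0^7/2 u'(x) v'(x) dx = ∫_0^7/2 f v dx for all v ∈ V.
Substituting f(x) = -3*x - 1, the right-hand side is ∫_0^7/2 (-3*x - 1) v dx.


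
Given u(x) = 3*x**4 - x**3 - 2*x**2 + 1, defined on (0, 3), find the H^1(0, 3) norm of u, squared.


||u||_{H^1}^2 = 897351/20

The H^1 norm (squared) on an interval (0, L) is
  ||u||_{H^1}^2 = ∫_0^L u(x)^2 dx + ∫_0^L u'(x)^2 dx.
Compute u'(x) = 12*x**3 - 3*x**2 - 4*x.
Then u(x)^2 = 9*x**8 - 6*x**7 - 11*x**6 + 4*x**5 + 10*x**4 - 2*x**3 - 4*x**2 + 1 and u'(x)^2 = 144*x**6 - 72*x**5 - 87*x**4 + 24*x**3 + 16*x**2.
Integrate each monomial from 0 to 3 using ∫_0^3 c·x^n dx = c·3^(n+1)/(n+1):
  ∫_0^3 u(x)^2 dx = ∫_0^3 (9*x^8 - 6*x^7 - 11*x^6 + 4*x^5 + 10*x^4 - 2*x^3 - 4*x^2 + 1) dx. Term by term:
    ∫_0^3 9*x^8 dx = 19683;  ∫_0^3 -6*x^7 dx = -19683/4;  ∫_0^3 -11*x^6 dx = -24057/7;
    ∫_0^3 4*x^5 dx = 486;  ∫_0^3 10*x^4 dx = 486;  ∫_0^3 -2*x^3 dx = -81/2;
    ∫_0^3 -4*x^2 dx = -36;  ∫_0^3 1 dx = 3.
  Sum: 19683 − 19683/4 − 24057/7 + 486 + 486 − 81/2 − 36 + 3 = 342273/28.
  ∫_0^3 u'(x)^2 dx = ∫_0^3 (144*x^6 - 72*x^5 - 87*x^4 + 24*x^3 + 16*x^2) dx. Term by term:
    ∫_0^3 144*x^6 dx = 314928/7;  ∫_0^3 -72*x^5 dx = -8748;  ∫_0^3 -87*x^4 dx = -21141/5;
    ∫_0^3 24*x^3 dx = 486;  ∫_0^3 16*x^2 dx = 144.
  Sum: 314928/7 − 8748 − 21141/5 + 486 + 144 = 1142523/35.
Adding: ||u||_{H^1}^2 = 342273/28 + 1142523/35 = 897351/20.


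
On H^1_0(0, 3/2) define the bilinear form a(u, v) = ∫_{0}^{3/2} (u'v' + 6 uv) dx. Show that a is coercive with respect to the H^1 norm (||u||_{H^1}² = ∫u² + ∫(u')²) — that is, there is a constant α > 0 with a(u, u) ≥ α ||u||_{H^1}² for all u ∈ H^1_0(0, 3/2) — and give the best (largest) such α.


α = 1

Coercivity of a(·,·) on H^1_0(0, 3/2) means a(u, u) ≥ α ||u||_{H^1}² for every u ∈ H^1_0.
The interval has length L = 3/2, and Poincaré/coercivity depend only on L. Here a(u, u) = ∫(u')² + (6)·∫u².
Here c = 6 ≥ 1, so a(u,u) = ∫(u')² + c∫u² ≥ ∫(u')² + ∫u² = ||u||_{H^1}², i.e. α = 1 works. No larger α is possible: a(u,u) ≥ α||u||_{H^1}² means (1−α)∫(u')² ≥ (α−c)∫u², and for the modes u_n = sin(nπ(x−x₀)/L) (x₀ the left endpoint) one has ∫u_n²/∫(u_n')² = (L/(nπ))² → 0, so a(u_n,u_n)/||u_n||_{H^1}² → 1. Hence the optimal constant is α = 1.
Therefore α = 1.


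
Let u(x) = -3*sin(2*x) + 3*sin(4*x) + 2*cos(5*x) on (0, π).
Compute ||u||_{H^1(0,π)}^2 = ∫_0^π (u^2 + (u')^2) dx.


||u||_{H^1(0,π)}^2 = -4576/21 + 151*π

u'(x) = -10*sin(5*x) - 6*cos(2*x) + 12*cos(4*x).
Expand u² and (u')² and integrate term by term on (0, π), using: for integers n ≥ 1, ∫_0^π sin²(nx) dx = ∫_0^π cos²(nx) dx = π/2; for n ≠ n', ∫_0^π sin(nx)sin(n'x) dx = ∫_0^π cos(nx)cos(n'x) dx = 0; and by product-to-sum, ∫_0^π sin(nx)cos(n'x) dx = ½∫_0^π [sin((n+n')x) + sin((n−n')x)] dx, which is 0 when n+n' is even and 2n/(n²−n'²) when n+n' is odd (it need not vanish on (0, π)).
  u² squared terms: (-3)²·∫sin(2x)² dx = 9·π/2 = 9*π/2;  (2)²·∫cos(5x)² dx = 4·π/2 = 2*π;  (3)²·∫sin(4x)² dx = 9·π/2 = 9*π/2.
  u² cross terms: 2·(-3)·(2)·∫sin(2x)·cos(5x) dx = -12·(-4/21) = 16/7;  2·(-3)·(3)·∫sin(2x)·sin(4x) dx = -18·(0) = 0;  2·(2)·(3)·∫cos(5x)·sin(4x) dx = 12·(-8/9) = -32/3.
  So ∫_0^π u² dx = 9*π/2 + 2*π + 9*π/2 + 16/7 + 0 − 32/3 = -176/21 + 11*π.
  (u')² squared terms: (-10)²·∫sin(5x)² dx = 100·π/2 = 50*π;  (-6)²·∫cos(2x)² dx = 36·π/2 = 18*π;  (12)²·∫cos(4x)² dx = 144·π/2 = 72*π.
  (u')² cross terms: 2·(-10)·(-6)·∫sin(5x)·cos(2x) dx = 120·(10/21) = 400/7;  2·(-10)·(12)·∫sin(5x)·cos(4x) dx = -240·(10/9) = -800/3;  2·(-6)·(12)·∫cos(2x)·cos(4x) dx = -144·(0) = 0.
  So ∫_0^π (u')² dx = 50*π + 18*π + 72*π + 400/7 − 800/3 + 0 = -4400/21 + 140*π.
||u||_{H^1}^2 = (-176/21 + 11*π) + (-4400/21 + 140*π) = -4576/21 + 151*π.


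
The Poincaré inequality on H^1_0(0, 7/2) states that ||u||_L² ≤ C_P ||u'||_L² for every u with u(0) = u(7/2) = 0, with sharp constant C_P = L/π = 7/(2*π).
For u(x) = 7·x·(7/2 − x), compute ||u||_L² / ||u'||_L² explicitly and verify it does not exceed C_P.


||u||_L² / ||u'||_L² = 7*sqrt(10)/20 < C_P = 7/(2*π).

u(x) = 7·x·(7/2 − x), so u'(x) = 49/2 - 14*x.
u(x) = 7·x·(7/2 − x) vanishes at x = 0 and x = 7/2, so u ∈ H^1_0(0, 7/2). Differentiate via the product rule and integrate the resulting polynomials term by term.
  ∫_0^7/2 u² dx = ∫_0^7/2 (49*x^4 - 343*x^3 + 2401*x^2/4) dx. Term by term:
    ∫_0^7/2 49*x^4 dx = 823543/160;  ∫_0^7/2 -343*x^3 dx = -823543/64;  ∫_0^7/2 2401*x^2/4 dx = 823543/96.
  Sum: 823543/160 − 823543/64 + 823543/96 = 823543/960.
  ∫_0^7/2 (u')² dx = ∫_0^7/2 (196*x^2 - 686*x + 2401/4) dx. Term by term:
    ∫_0^7/2 196*x^2 dx = 16807/6;  ∫_0^7/2 -686*x dx = -16807/4;  ∫_0^7/2 2401/4 dx = 16807/8.
  Sum: 16807/6 − 16807/4 + 16807/8 = 16807/24.
∫_0^7/2 u² dx = 823543/960, so ||u||_L² = 343*sqrt(105)/120.
∫_0^7/2 (u')² dx = 16807/24, so ||u'||_L² = 49*sqrt(42)/12.
Ratio ||u||_L² / ||u'||_L² = 7*sqrt(10)/20.
Sharp Poincaré constant on H^1_0(0, 7/2) is C_P = L/π = 7/(2*π), achieved by sin(2*π/7·x).
A polynomial bump cannot attain the sharp Poincaré constant (only the first sine eigenfunction does), so the ratio is strictly less than C_P, consistent with ||u||_L² ≤ C_P ||u'||_L².


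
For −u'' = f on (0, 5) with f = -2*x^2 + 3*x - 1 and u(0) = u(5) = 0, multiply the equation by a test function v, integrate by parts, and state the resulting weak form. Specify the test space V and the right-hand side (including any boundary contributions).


V = H^1_0(0, 5) (so v(0) = v(5) = 0); weak form: ∫_0^5 u'v' dx = ∫_0^5 (-2*x^2 + 3*x - 1) v dx for all v ∈ V.

Multiply both sides by a test function v and integrate from 0 to 5:
  ∫_0^5 −u''(x) v(x) dx = ∫_0^5 f(x) v(x) dx.
Integrate the LHS by parts once:
  ∫_0^5 −u'' v dx = −[u'(x) v(x)]_0^5 + ∫_0^5 u'(x) v'(x) dx.
Thus ∫_0^5 u'(x) v'(x) dx = ∫_0^5 f(x) v(x) dx + [u'(x) v(x)]_0^5.
Choose V so that boundary terms are either known or forced to vanish.
u is Dirichlet: u(0) = u(5) = 0. Let V = H^1_0(0, 5); then v(0) = v(5) = 0, and [u' v]_0^5 = 0.
Weak formulation: find u (satisfying any essential BC) such that ∫_0^5 u'(x) v'(x) dx = ∫_0^5 f v dx for all v ∈ V.
Substituting f(x) = -2*x^2 + 3*x - 1, the right-hand side is ∫_0^5 (-2*x^2 + 3*x - 1) v dx.


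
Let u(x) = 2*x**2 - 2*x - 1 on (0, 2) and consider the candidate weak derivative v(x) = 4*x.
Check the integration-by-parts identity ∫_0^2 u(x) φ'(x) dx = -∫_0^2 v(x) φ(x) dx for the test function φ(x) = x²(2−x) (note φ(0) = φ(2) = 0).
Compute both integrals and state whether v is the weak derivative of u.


LHS = -56/15, RHS = -32/5. No, v is not the weak derivative of u.

u(x) = 2*x**2 - 2*x - 1, classical derivative u'(x) = 4*x - 2.
φ(x) = x²(2−x), so φ'(x) = x*(4 - 3*x).
Note φ(0) = φ(2) = 0, so the boundary term u·φ vanishes.
LHS = ∫_0^2 u(x) φ'(x) dx = ∫_0^2 (-6*x^4 + 14*x^3 - 5*x^2 - 4*x) dx. Term by term:
  ∫_0^2 -6*x^4 dx = -192/5;  ∫_0^2 14*x^3 dx = 56;  ∫_0^2 -5*x^2 dx = -40/3;
  ∫_0^2 -4*x dx = -8.
Sum: -192/5 + 56 − 40/3 − 8 = -56/15.
So LHS = -56/15.
∫_0^2 v(x) φ(x) dx = ∫_0^2 (-4*x^4 + 8*x^3) dx. Term by term:
  ∫_0^2 -4*x^4 dx = -128/5;  ∫_0^2 8*x^3 dx = 32.
Sum: -128/5 + 32 = 32/5.
So RHS = -∫_0^2 v(x) φ(x) dx = -32/5.
LHS − RHS = 8/3 ≠ 0, so the identity fails.
(For a valid weak derivative the identity must hold for EVERY test function, in particular this one. The failure shows v is NOT the weak derivative of u.)
Correct weak derivative would be u'(x) = 4*x - 2.


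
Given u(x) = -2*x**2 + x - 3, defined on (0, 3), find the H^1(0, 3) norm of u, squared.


||u||_{H^1}^2 = 1707/5

The H^1 norm (squared) on an interval (0, L) is
  ||u||_{H^1}^2 = ∫_0^L u(x)^2 dx + ∫_0^L u'(x)^2 dx.
Compute u'(x) = 1 - 4*x.
Then u(x)^2 = 4*x**4 - 4*x**3 + 13*x**2 - 6*x + 9 and u'(x)^2 = 16*x**2 - 8*x + 1.
Integrate each monomial from 0 to 3 using ∫_0^3 c·x^n dx = c·3^(n+1)/(n+1):
  ∫_0^3 u(x)^2 dx = ∫_0^3 (4*x^4 - 4*x^3 + 13*x^2 - 6*x + 9) dx. Term by term:
    ∫_0^3 4*x^4 dx = 972/5;  ∫_0^3 -4*x^3 dx = -81;  ∫_0^3 13*x^2 dx = 117;
    ∫_0^3 -6*x dx = -27;  ∫_0^3 9 dx = 27.
  Sum: 972/5 − 81 + 117 − 27 + 27 = 1152/5.
  ∫_0^3 u'(x)^2 dx = ∫_0^3 (16*x^2 - 8*x + 1) dx. Term by term:
    ∫_0^3 16*x^2 dx = 144;  ∫_0^3 -8*x dx = -36;  ∫_0^3 1 dx = 3.
  Sum: 144 − 36 + 3 = 111.
Adding: ||u||_{H^1}^2 = 1152/5 + 111 = 1707/5.


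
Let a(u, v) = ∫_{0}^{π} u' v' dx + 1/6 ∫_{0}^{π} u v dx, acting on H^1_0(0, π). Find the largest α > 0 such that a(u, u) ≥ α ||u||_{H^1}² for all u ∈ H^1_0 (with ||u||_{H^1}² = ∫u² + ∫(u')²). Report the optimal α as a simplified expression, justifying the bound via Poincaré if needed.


α = 7/12

Coercivity of a(·,·) on H^1_0(0, π) means a(u, u) ≥ α ||u||_{H^1}² for every u ∈ H^1_0.
The interval has length L = π, and Poincaré/coercivity depend only on L. Here a(u, u) = ∫(u')² + (1/6)·∫u².
Here 0 < c = 1/6 < 1. The condition a(u,u) ≥ α||u||_{H^1}² reads (1−α)∫(u')² ≥ (α−c)∫u². Any admissible α is ≤ 1 (rapidly oscillating u have ∫u²/∫(u')² → 0), and α = 1 would force 0 ≥ (1−c)∫u², impossible since c < 1; so 1−α > 0. By the sharp Poincaré inequality on H^1_0 of an interval of length L, ∫(u')² ≥ (π/L)²∫u² with equality for the first sine mode sin(π(x−x₀)/L) (x₀ the left endpoint), so the inequality holds for all u iff (1−α)(π/L)² ≥ α − c, i.e. α ≤ ((π/L)² + c)/((π/L)² + 1) = (1 + c(L/π)²)/(1 + (L/π)²). With (π/L)² = 1 and c = 1/6, the largest admissible constant is α = ((π/L)² + c)/((π/L)² + 1).
Simplifying, α = 7/12.


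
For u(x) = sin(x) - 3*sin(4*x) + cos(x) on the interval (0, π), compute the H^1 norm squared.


||u||_{H^1(0,π)}^2 = -32/5 + 157*π/2

u'(x) = -sin(x) + cos(x) - 12*cos(4*x).
Expand u² and (u')² and integrate term by term on (0, π), using: for integers n ≥ 1, ∫_0^π sin²(nx) dx = ∫_0^π cos²(nx) dx = π/2; for n ≠ n', ∫_0^π sin(nx)sin(n'x) dx = ∫_0^π cos(nx)cos(n'x) dx = 0; and by product-to-sum, ∫_0^π sin(nx)cos(n'x) dx = ½∫_0^π [sin((n+n')x) + sin((n−n')x)] dx, which is 0 when n+n' is even and 2n/(n²−n'²) when n+n' is odd (it need not vanish on (0, π)).
  u² squared terms: (-3)²·∫sin(4x)² dx = 9·π/2 = 9*π/2;  (1)²·∫cos(x)² dx = 1·π/2 = π/2;  (1)²·∫sin(x)² dx = 1·π/2 = π/2.
  u² cross terms: 2·(-3)·(1)·∫sin(4x)·cos(x) dx = -6·(8/15) = -16/5;  2·(-3)·(1)·∫sin(4x)·sin(x) dx = -6·(0) = 0;  2·(1)·(1)·∫cos(x)·sin(x) dx = 2·(0) = 0.
  So ∫_0^π u² dx = 9*π/2 + π/2 + π/2 − 16/5 + 0 + 0 = -16/5 + 11*π/2.
  (u')² squared terms: (-1)²·∫sin(x)² dx = 1·π/2 = π/2;  (-12)²·∫cos(4x)² dx = 144·π/2 = 72*π;  (1)²·∫cos(x)² dx = 1·π/2 = π/2.
  (u')² cross terms: 2·(-1)·(-12)·∫sin(x)·cos(4x) dx = 24·(-2/15) = -16/5;  2·(-1)·(1)·∫sin(x)·cos(x) dx = -2·(0) = 0;  2·(-12)·(1)·∫cos(4x)·cos(x) dx = -24·(0) = 0.
  So ∫_0^π (u')² dx = π/2 + 72*π + π/2 − 16/5 + 0 + 0 = -16/5 + 73*π.
||u||_{H^1}^2 = (-16/5 + 11*π/2) + (-16/5 + 73*π) = -32/5 + 157*π/2.


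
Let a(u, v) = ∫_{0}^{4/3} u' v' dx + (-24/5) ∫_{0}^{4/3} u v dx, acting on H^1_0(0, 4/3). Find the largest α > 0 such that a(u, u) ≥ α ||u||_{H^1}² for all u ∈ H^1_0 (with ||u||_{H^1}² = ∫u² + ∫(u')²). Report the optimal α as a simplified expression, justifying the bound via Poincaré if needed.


α = 3*(-128 + 15*π^2)/(5*(16 + 9*π^2))

Coercivity of a(·,·) on H^1_0(0, 4/3) means a(u, u) ≥ α ||u||_{H^1}² for every u ∈ H^1_0.
The interval has length L = 4/3, and Poincaré/coercivity depend only on L. Here a(u, u) = ∫(u')² + (-24/5)·∫u².
Here c = -24/5 < 0 with |c| < (π/L)² = 9*π^2/16, so coercivity still holds. The condition a(u,u) ≥ α||u||_{H^1}² reads (1−α)∫(u')² ≥ (α−c)∫u². Any admissible α is ≤ 1 (rapidly oscillating u have ∫u²/∫(u')² → 0), and α = 1 would force 0 ≥ (1−c)∫u², impossible since c < 1; so 1−α > 0. By the sharp Poincaré inequality on H^1_0 of an interval of length L, ∫(u')² ≥ (π/L)²∫u² with equality for the first sine mode sin(π(x−x₀)/L) (x₀ the left endpoint), so the inequality holds for all u iff (1−α)(π/L)² ≥ α − c, i.e. α ≤ ((π/L)² + c)/((π/L)² + 1) = (1 + c(L/π)²)/(1 + (L/π)²). (Direct route, valid since c ≤ 0: Poincaré gives c∫u² ≥ c(L/π)²∫(u')², so a(u,u) ≥ (1 + c(L/π)²)∫(u')², while ||u||_{H^1}² ≤ (1 + (L/π)²)∫(u')²; dividing yields the same α.) With (π/L)² = 9*π^2/16 and c = -24/5, the largest admissible constant is α = ((π/L)² + c)/((π/L)² + 1).
Simplifying, α = 3*(-128 + 15*π^2)/(5*(16 + 9*π^2)).


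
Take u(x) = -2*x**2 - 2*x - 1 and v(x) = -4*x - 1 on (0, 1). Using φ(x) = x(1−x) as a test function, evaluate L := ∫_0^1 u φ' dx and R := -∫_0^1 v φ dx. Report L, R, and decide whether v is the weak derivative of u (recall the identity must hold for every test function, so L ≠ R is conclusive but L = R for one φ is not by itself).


LHS = 2/3, RHS = 1/2. No, v is not the weak derivative of u.

u(x) = -2*x**2 - 2*x - 1, classical derivative u'(x) = -4*x - 2.
φ(x) = x(1−x), so φ'(x) = 1 - 2*x.
Note φ(0) = φ(1) = 0, so the boundary term u·φ vanishes.
LHS = ∫_0^1 u(x) φ'(x) dx = ∫_0^1 (4*x^3 + 2*x^2 - 1) dx. Term by term:
  ∫_0^1 4*x^3 dx = 1;  ∫_0^1 2*x^2 dx = 2/3;  ∫_0^1 -1 dx = -1.
Sum: 1 + 2/3 − 1 = 2/3.
So LHS = 2/3.
∫_0^1 v(x) φ(x) dx = ∫_0^1 (4*x^3 - 3*x^2 - x) dx. Term by term:
  ∫_0^1 4*x^3 dx = 1;  ∫_0^1 -3*x^2 dx = -1;  ∫_0^1 -x dx = -1/2.
Sum: 1 − 1 − 1/2 = -1/2.
So RHS = -∫_0^1 v(x) φ(x) dx = 1/2.
LHS − RHS = 1/6 ≠ 0, so the identity fails.
(For a valid weak derivative the identity must hold for EVERY test function, in particular this one. The failure shows v is NOT the weak derivative of u.)
Correct weak derivative would be u'(x) = -4*x - 2.


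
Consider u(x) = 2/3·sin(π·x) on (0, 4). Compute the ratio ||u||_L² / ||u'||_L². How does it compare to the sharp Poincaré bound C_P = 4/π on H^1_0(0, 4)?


||u||_L² / ||u'||_L² = 1/π < C_P = 4/π.

u(x) = 2/3·sin(π·x), so u'(x) = 2*π*cos(π*x)/3.
Writing u(x) = A·sin(kπx/L) with A = 2/3 and k = 4, use ∫_0^L sin²(kπx/L) dx = L/2 and ∫_0^L cos²(kπx/L) dx = L/2.
u² = 4/9·sin²(π·x) and (u')² = 4*π^2/9·cos²(π·x), and each of sin², cos² integrates to L/2 = 2 over (0, 4).
∫_0^4 u² dx = 8/9, so ||u||_L² = 2*sqrt(2)/3.
∫_0^4 (u')² dx = 8*π^2/9, so ||u'||_L² = 2*sqrt(2)*π/3.
Ratio ||u||_L² / ||u'||_L² = 1/π.
Sharp Poincaré constant on H^1_0(0, 4) is C_P = L/π = 4/π, achieved by sin(π/4·x).
This is the k = 4 harmonic; the ratio L/(kπ) is strictly less than C_P = L/π, consistent with the sharp inequality ||u||_L² ≤ C_P ||u'||_L².


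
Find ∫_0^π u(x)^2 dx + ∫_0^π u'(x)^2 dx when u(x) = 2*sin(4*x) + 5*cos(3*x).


||u||_{H^1(0,π)}^2 = 1600/7 + 159*π

u'(x) = -15*sin(3*x) + 8*cos(4*x).
Expand u² and (u')² and integrate term by term on (0, π), using: for integers n ≥ 1, ∫_0^π sin²(nx) dx = ∫_0^π cos²(nx) dx = π/2; for n ≠ n', ∫_0^π sin(nx)sin(n'x) dx = ∫_0^π cos(nx)cos(n'x) dx = 0; and by product-to-sum, ∫_0^π sin(nx)cos(n'x) dx = ½∫_0^π [sin((n+n')x) + sin((n−n')x)] dx, which is 0 when n+n' is even and 2n/(n²−n'²) when n+n' is odd (it need not vanish on (0, π)).
  u² squared terms: (2)²·∫sin(4x)² dx = 4·π/2 = 2*π;  (5)²·∫cos(3x)² dx = 25·π/2 = 25*π/2.
  u² cross terms: 2·(2)·(5)·∫sin(4x)·cos(3x) dx = 20·(8/7) = 160/7.
  So ∫_0^π u² dx = 2*π + 25*π/2 + 160/7 = 160/7 + 29*π/2.
  (u')² squared terms: (-15)²·∫sin(3x)² dx = 225·π/2 = 225*π/2;  (8)²·∫cos(4x)² dx = 64·π/2 = 32*π.
  (u')² cross terms: 2·(-15)·(8)·∫sin(3x)·cos(4x) dx = -240·(-6/7) = 1440/7.
  So ∫_0^π (u')² dx = 225*π/2 + 32*π + 1440/7 = 1440/7 + 289*π/2.
||u||_{H^1}^2 = (160/7 + 29*π/2) + (1440/7 + 289*π/2) = 1600/7 + 159*π.


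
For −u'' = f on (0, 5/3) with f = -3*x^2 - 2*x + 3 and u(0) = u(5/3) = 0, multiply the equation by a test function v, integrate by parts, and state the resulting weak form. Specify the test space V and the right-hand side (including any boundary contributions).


V = H^1_0(0, 5/3) (so v(0) = v(5/3) = 0); weak form: ∫_0^5/3 u'v' dx = ∫_0^5/3 (-3*x^2 - 2*x + 3) v dx for all v ∈ V.

Multiply both sides by a test function v and integrate from 0 to 5/3:
  ∫_0^5/3 −u''(x) v(x) dx = ∫_0^5/3 f(x) v(x) dx.
Integrate the LHS by parts once:
  ∫_0^5/3 −u'' v dx = −[u'(x) v(x)]_0^5/3 + ∫_0^5/3 u'(x) v'(x) dx.
Thus ∫_0^5/3 u'(x) v'(x) dx = ∫_0^5/3 f(x) v(x) dx + [u'(x) v(x)]_0^5/3.
Choose V so that boundary terms are either known or forced to vanish.
u is Dirichlet: u(0) = u(5/3) = 0. Let V = H^1_0(0, 5/3); then v(0) = v(5/3) = 0, and [u' v]_0^5/3 = 0.
Weak formulation: find u (satisfying any essential BC) such that ∫_0^5/3 u'(x) v'(x) dx = ∫_0^5/3 f v dx for all v ∈ V.
Substituting f(x) = -3*x^2 - 2*x + 3, the right-hand side is ∫_0^5/3 (-3*x^2 - 2*x + 3) v dx.


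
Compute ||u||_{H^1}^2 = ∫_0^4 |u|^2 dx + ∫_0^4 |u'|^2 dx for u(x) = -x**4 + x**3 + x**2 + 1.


||u||_{H^1}^2 = 10150124/315

The H^1 norm (squared) on an interval (0, L) is
  ||u||_{H^1}^2 = ∫_0^L u(x)^2 dx + ∫_0^L u'(x)^2 dx.
Compute u'(x) = -4*x**3 + 3*x**2 + 2*x.
Then u(x)^2 = x**8 - 2*x**7 - x**6 + 2*x**5 - x**4 + 2*x**3 + 2*x**2 + 1 and u'(x)^2 = 16*x**6 - 24*x**5 - 7*x**4 + 12*x**3 + 4*x**2.
Integrate each monomial from 0 to 4 using ∫_0^4 c·x^n dx = c·4^(n+1)/(n+1):
  ∫_0^4 u(x)^2 dx = ∫_0^4 (x^8 - 2*x^7 - x^6 + 2*x^5 - x^4 + 2*x^3 + 2*x^2 + 1) dx. Term by term:
    ∫_0^4 x^8 dx = 262144/9;  ∫_0^4 -2*x^7 dx = -16384;  ∫_0^4 -x^6 dx = -16384/7;
    ∫_0^4 2*x^5 dx = 4096/3;  ∫_0^4 -x^4 dx = -1024/5;  ∫_0^4 2*x^3 dx = 128;
    ∫_0^4 2*x^2 dx = 128/3;  ∫_0^4 1 dx = 4.
  Sum: 262144/9 − 16384 − 16384/7 + 4096/3 − 1024/5 + 128 + 128/3 + 4 = 3697388/315.
  ∫_0^4 u'(x)^2 dx = ∫_0^4 (16*x^6 - 24*x^5 - 7*x^4 + 12*x^3 + 4*x^2) dx. Term by term:
    ∫_0^4 16*x^6 dx = 262144/7;  ∫_0^4 -24*x^5 dx = -16384;  ∫_0^4 -7*x^4 dx = -7168/5;
    ∫_0^4 12*x^3 dx = 768;  ∫_0^4 4*x^2 dx = 256/3.
  Sum: 262144/7 − 16384 − 7168/5 + 768 + 256/3 = 2150912/105.
Adding: ||u||_{H^1}^2 = 3697388/315 + 2150912/105 = 10150124/315.


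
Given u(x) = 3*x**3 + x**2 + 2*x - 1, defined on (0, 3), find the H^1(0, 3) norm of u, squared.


||u||_{H^1}^2 = 644613/70

The H^1 norm (squared) on an interval (0, L) is
  ||u||_{H^1}^2 = ∫_0^L u(x)^2 dx + ∫_0^L u'(x)^2 dx.
Compute u'(x) = 9*x**2 + 2*x + 2.
Then u(x)^2 = 9*x**6 + 6*x**5 + 13*x**4 - 2*x**3 + 2*x**2 - 4*x + 1 and u'(x)^2 = 81*x**4 + 36*x**3 + 40*x**2 + 8*x + 4.
Integrate each monomial from 0 to 3 using ∫_0^3 c·x^n dx = c·3^(n+1)/(n+1):
  ∫_0^3 u(x)^2 dx = ∫_0^3 (9*x^6 + 6*x^5 + 13*x^4 - 2*x^3 + 2*x^2 - 4*x + 1) dx. Term by term:
    ∫_0^3 9*x^6 dx = 19683/7;  ∫_0^3 6*x^5 dx = 729;  ∫_0^3 13*x^4 dx = 3159/5;
    ∫_0^3 -2*x^3 dx = -81/2;  ∫_0^3 2*x^2 dx = 18;  ∫_0^3 -4*x dx = -18;
    ∫_0^3 1 dx = 3.
  Sum: 19683/7 + 729 + 3159/5 − 81/2 + 18 − 18 + 3 = 289461/70.
  ∫_0^3 u'(x)^2 dx = ∫_0^3 (81*x^4 + 36*x^3 + 40*x^2 + 8*x + 4) dx. Term by term:
    ∫_0^3 81*x^4 dx = 19683/5;  ∫_0^3 36*x^3 dx = 729;  ∫_0^3 40*x^2 dx = 360;
    ∫_0^3 8*x dx = 36;  ∫_0^3 4 dx = 12.
  Sum: 19683/5 + 729 + 360 + 36 + 12 = 25368/5.
Adding: ||u||_{H^1}^2 = 289461/70 + 25368/5 = 644613/70.


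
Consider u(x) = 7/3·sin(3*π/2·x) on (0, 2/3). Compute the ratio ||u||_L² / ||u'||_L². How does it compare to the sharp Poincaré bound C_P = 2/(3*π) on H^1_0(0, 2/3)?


||u||_L² / ||u'||_L² = 2/(3*π) = C_P.

u(x) = 7/3·sin(3*π/2·x), so u'(x) = 7*π*cos(3*π*x/2)/2.
Writing u(x) = A·sin(kπx/L) with A = 7/3 and k = 1, use ∫_0^L sin²(kπx/L) dx = L/2 and ∫_0^L cos²(kπx/L) dx = L/2.
u² = 49/9·sin²(3*π/2·x) and (u')² = 49*π^2/4·cos²(3*π/2·x), and each of sin², cos² integrates to L/2 = 1/3 over (0, 2/3).
∫_0^2/3 u² dx = 49/27, so ||u||_L² = 7*sqrt(3)/9.
∫_0^2/3 (u')² dx = 49*π^2/12, so ||u'||_L² = 7*sqrt(3)*π/6.
Ratio ||u||_L² / ||u'||_L² = 2/(3*π).
Sharp Poincaré constant on H^1_0(0, 2/3) is C_P = L/π = 2/(3*π), achieved by sin(3*π/2·x).
This is the k = 1 eigenfunction (up to amplitude), so the ratio equals the sharp Poincaré constant exactly.


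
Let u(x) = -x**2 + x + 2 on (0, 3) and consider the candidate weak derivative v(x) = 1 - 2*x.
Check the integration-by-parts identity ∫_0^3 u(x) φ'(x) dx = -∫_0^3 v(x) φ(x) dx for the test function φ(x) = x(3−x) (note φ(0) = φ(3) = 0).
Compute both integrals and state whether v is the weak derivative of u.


LHS = 9, RHS = 9. Yes, v = u' weakly.

u(x) = -x**2 + x + 2, classical derivative u'(x) = 1 - 2*x.
φ(x) = x(3−x), so φ'(x) = 3 - 2*x.
Note φ(0) = φ(3) = 0, so the boundary term u·φ vanishes.
LHS = ∫_0^3 u(x) φ'(x) dx = ∫_0^3 (2*x^3 - 5*x^2 - x + 6) dx. Term by term:
  ∫_0^3 2*x^3 dx = 81/2;  ∫_0^3 -5*x^2 dx = -45;  ∫_0^3 -x dx = -9/2;
  ∫_0^3 6 dx = 18.
Sum: 81/2 − 45 − 9/2 + 18 = 9.
So LHS = 9.
∫_0^3 v(x) φ(x) dx = ∫_0^3 (2*x^3 - 7*x^2 + 3*x) dx. Term by term:
  ∫_0^3 2*x^3 dx = 81/2;  ∫_0^3 -7*x^2 dx = -63;  ∫_0^3 3*x dx = 27/2.
Sum: 81/2 − 63 + 27/2 = -9.
So RHS = -∫_0^3 v(x) φ(x) dx = 9.
LHS = RHS, so the identity holds for this test φ.
Moreover u is smooth here and v(x) = u'(x) = 1 - 2*x pointwise, so the identity holds for every test function. Hence v is the weak derivative of u.


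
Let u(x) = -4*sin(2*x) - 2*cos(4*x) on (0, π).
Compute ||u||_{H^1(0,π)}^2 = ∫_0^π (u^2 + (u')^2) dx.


||u||_{H^1(0,π)}^2 = 74*π

u'(x) = 8*sin(4*x) - 8*cos(2*x).
Expand u² and (u')² and integrate term by term on (0, π), using: for integers n ≥ 1, ∫_0^π sin²(nx) dx = ∫_0^π cos²(nx) dx = π/2; for n ≠ n', ∫_0^π sin(nx)sin(n'x) dx = ∫_0^π cos(nx)cos(n'x) dx = 0; and by product-to-sum, ∫_0^π sin(nx)cos(n'x) dx = ½∫_0^π [sin((n+n')x) + sin((n−n')x)] dx, which is 0 when n+n' is even and 2n/(n²−n'²) when n+n' is odd (it need not vanish on (0, π)).
  u² squared terms: (-4)²·∫sin(2x)² dx = 16·π/2 = 8*π;  (-2)²·∫cos(4x)² dx = 4·π/2 = 2*π.
  u² cross terms: 2·(-4)·(-2)·∫sin(2x)·cos(4x) dx = 16·(0) = 0.
  So ∫_0^π u² dx = 8*π + 2*π + 0 = 10*π.
  (u')² squared terms: (-8)²·∫cos(2x)² dx = 64·π/2 = 32*π;  (8)²·∫sin(4x)² dx = 64·π/2 = 32*π.
  (u')² cross terms: 2·(-8)·(8)·∫cos(2x)·sin(4x) dx = -128·(0) = 0.
  So ∫_0^π (u')² dx = 32*π + 32*π + 0 = 64*π.
||u||_{H^1}^2 = (10*π) + (64*π) = 74*π.


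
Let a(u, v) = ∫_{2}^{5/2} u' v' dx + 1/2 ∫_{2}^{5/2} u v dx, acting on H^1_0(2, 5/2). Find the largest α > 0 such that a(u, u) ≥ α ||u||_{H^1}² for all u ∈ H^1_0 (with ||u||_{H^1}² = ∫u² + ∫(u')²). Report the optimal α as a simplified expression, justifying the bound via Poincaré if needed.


α = (1 + 8*π^2)/(2*(1 + 4*π^2))

Coercivity of a(·,·) on H^1_0(2, 5/2) means a(u, u) ≥ α ||u||_{H^1}² for every u ∈ H^1_0.
The interval has length L = 1/2, and Poincaré/coercivity depend only on L. Here a(u, u) = ∫(u')² + (1/2)·∫u².
Here 0 < c = 1/2 < 1. The condition a(u,u) ≥ α||u||_{H^1}² reads (1−α)∫(u')² ≥ (α−c)∫u². Any admissible α is ≤ 1 (rapidly oscillating u have ∫u²/∫(u')² → 0), and α = 1 would force 0 ≥ (1−c)∫u², impossible since c < 1; so 1−α > 0. By the sharp Poincaré inequality on H^1_0 of an interval of length L, ∫(u')² ≥ (π/L)²∫u² with equality for the first sine mode sin(π(x−x₀)/L) (x₀ the left endpoint), so the inequality holds for all u iff (1−α)(π/L)² ≥ α − c, i.e. α ≤ ((π/L)² + c)/((π/L)² + 1) = (1 + c(L/π)²)/(1 + (L/π)²). With (π/L)² = 4*π^2 and c = 1/2, the largest admissible constant is α = ((π/L)² + c)/((π/L)² + 1).
Simplifying, α = (1 + 8*π^2)/(2*(1 + 4*π^2)).


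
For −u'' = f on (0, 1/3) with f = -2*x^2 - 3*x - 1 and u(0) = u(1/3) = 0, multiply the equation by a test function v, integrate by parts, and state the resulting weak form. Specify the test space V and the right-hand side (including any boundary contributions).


V = H^1_0(0, 1/3) (so v(0) = v(1/3) = 0); weak form: ∫_0^1/3 u'v' dx = ∫_0^1/3 (-2*x^2 - 3*x - 1) v dx for all v ∈ V.

Multiply both sides by a test function v and integrate from 0 to 1/3:
  ∫_0^1/3 −u''(x) v(x) dx = ∫_0^1/3 f(x) v(x) dx.
Integrate the LHS by parts once:
  ∫_0^1/3 −u'' v dx = −[u'(x) v(x)]_0^1/3 + ∫_0^1/3 u'(x) v'(x) dx.
Thus ∫_0^1/3 u'(x) v'(x) dx = ∫_0^1/3 f(x) v(x) dx + [u'(x) v(x)]_0^1/3.
Choose V so that boundary terms are either known or forced to vanish.
u is Dirichlet: u(0) = u(1/3) = 0. Let V = H^1_0(0, 1/3); then v(0) = v(1/3) = 0, and [u' v]_0^1/3 = 0.
Weak formulation: find u (satisfying any essential BC) such that ∫_0^1/3 u'(x) v'(x) dx = ∫_0^1/3 f v dx for all v ∈ V.
Substituting f(x) = -2*x^2 - 3*x - 1, the right-hand side is ∫_0^1/3 (-2*x^2 - 3*x - 1) v dx.


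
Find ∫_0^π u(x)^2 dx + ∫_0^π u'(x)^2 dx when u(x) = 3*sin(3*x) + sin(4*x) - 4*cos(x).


||u||_{H^1(0,π)}^2 = -128/15 + 139*π/2

u'(x) = 4*sin(x) + 9*cos(3*x) + 4*cos(4*x).
Expand u² and (u')² and integrate term by term on (0, π), using: for integers n ≥ 1, ∫_0^π sin²(nx) dx = ∫_0^π cos²(nx) dx = π/2; for n ≠ n', ∫_0^π sin(nx)sin(n'x) dx = ∫_0^π cos(nx)cos(n'x) dx = 0; and by product-to-sum, ∫_0^π sin(nx)cos(n'x) dx = ½∫_0^π [sin((n+n')x) + sin((n−n')x)] dx, which is 0 when n+n' is even and 2n/(n²−n'²) when n+n' is odd (it need not vanish on (0, π)).
  u² squared terms: (-4)²·∫cos(x)² dx = 16·π/2 = 8*π;  (3)²·∫sin(3x)² dx = 9·π/2 = 9*π/2;  (1)²·∫sin(4x)² dx = 1·π/2 = π/2.
  u² cross terms: 2·(-4)·(3)·∫cos(x)·sin(3x) dx = -24·(0) = 0;  2·(-4)·(1)·∫cos(x)·sin(4x) dx = -8·(8/15) = -64/15;  2·(3)·(1)·∫sin(3x)·sin(4x) dx = 6·(0) = 0.
  So ∫_0^π u² dx = 8*π + 9*π/2 + π/2 + 0 − 64/15 + 0 = -64/15 + 13*π.
  (u')² squared terms: (4)²·∫cos(4x)² dx = 16·π/2 = 8*π;  (4)²·∫sin(x)² dx = 16·π/2 = 8*π;  (9)²·∫cos(3x)² dx = 81·π/2 = 81*π/2.
  (u')² cross terms: 2·(4)·(4)·∫cos(4x)·sin(x) dx = 32·(-2/15) = -64/15;  2·(4)·(9)·∫cos(4x)·cos(3x) dx = 72·(0) = 0;  2·(4)·(9)·∫sin(x)·cos(3x) dx = 72·(0) = 0.
  So ∫_0^π (u')² dx = 8*π + 8*π + 81*π/2 − 64/15 + 0 + 0 = -64/15 + 113*π/2.
||u||_{H^1}^2 = (-64/15 + 13*π) + (-64/15 + 113*π/2) = -128/15 + 139*π/2.


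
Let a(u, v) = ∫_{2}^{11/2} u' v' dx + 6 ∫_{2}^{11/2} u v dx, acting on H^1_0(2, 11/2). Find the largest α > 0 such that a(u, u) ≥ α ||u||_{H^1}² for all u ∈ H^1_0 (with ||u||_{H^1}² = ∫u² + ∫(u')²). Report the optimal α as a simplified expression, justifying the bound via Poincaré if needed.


α = 1

Coercivity of a(·,·) on H^1_0(2, 11/2) means a(u, u) ≥ α ||u||_{H^1}² for every u ∈ H^1_0.
The interval has length L = 7/2, and Poincaré/coercivity depend only on L. Here a(u, u) = ∫(u')² + (6)·∫u².
Here c = 6 ≥ 1, so a(u,u) = ∫(u')² + c∫u² ≥ ∫(u')² + ∫u² = ||u||_{H^1}², i.e. α = 1 works. No larger α is possible: a(u,u) ≥ α||u||_{H^1}² means (1−α)∫(u')² ≥ (α−c)∫u², and for the modes u_n = sin(nπ(x−x₀)/L) (x₀ the left endpoint) one has ∫u_n²/∫(u_n')² = (L/(nπ))² → 0, so a(u_n,u_n)/||u_n||_{H^1}² → 1. Hence the optimal constant is α = 1.
Therefore α = 1.


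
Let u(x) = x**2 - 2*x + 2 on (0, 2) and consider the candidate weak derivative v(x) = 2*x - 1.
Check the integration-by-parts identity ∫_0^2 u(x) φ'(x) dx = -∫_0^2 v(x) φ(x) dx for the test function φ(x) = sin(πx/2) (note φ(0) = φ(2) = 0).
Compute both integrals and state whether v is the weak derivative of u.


LHS = 0, RHS = -4/π. No, v is not the weak derivative of u.

u(x) = x**2 - 2*x + 2, classical derivative u'(x) = 2*x - 2.
φ(x) = sin(πx/2), so φ'(x) = π*cos(π*x/2)/2.
Note φ(0) = φ(2) = 0, so the boundary term u·φ vanishes.
LHS = ∫_0^2 u(x) φ'(x) dx = ∫_0^2 (π*x^2*cos(π*x/2)/2 - π*x*cos(π*x/2) + π*cos(π*x/2)) dx. Term by term:
  ∫_0^2 π*cos(π*x/2) dx = 0;  ∫_0^2 π*x^2*cos(π*x/2)/2 dx = -8/π;  ∫_0^2 -π*x*cos(π*x/2) dx = 8/π.
Sum: 0 − 8/π + 8/π = 0.
So LHS = 0.
∫_0^2 v(x) φ(x) dx = ∫_0^2 (2*x*sin(π*x/2) - sin(π*x/2)) dx. Term by term:
  ∫_0^2 -sin(π*x/2) dx = -4/π;  ∫_0^2 2*x*sin(π*x/2) dx = 8/π.
Sum: -4/π + 8/π = 4/π.
So RHS = -∫_0^2 v(x) φ(x) dx = -4/π.
LHS − RHS = 4/π ≠ 0, so the identity fails.
(For a valid weak derivative the identity must hold for EVERY test function, in particular this one. The failure shows v is NOT the weak derivative of u.)
Correct weak derivative would be u'(x) = 2*x - 2.


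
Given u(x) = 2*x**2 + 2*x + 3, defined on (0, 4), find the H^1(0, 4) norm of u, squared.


||u||_{H^1}^2 = 34348/15

The H^1 norm (squared) on an interval (0, L) is
  ||u||_{H^1}^2 = ∫_0^L u(x)^2 dx + ∫_0^L u'(x)^2 dx.
Compute u'(x) = 4*x + 2.
Then u(x)^2 = 4*x**4 + 8*x**3 + 16*x**2 + 12*x + 9 and u'(x)^2 = 16*x**2 + 16*x + 4.
Integrate each monomial from 0 to 4 using ∫_0^4 c·x^n dx = c·4^(n+1)/(n+1):
  ∫_0^4 u(x)^2 dx = ∫_0^4 (4*x^4 + 8*x^3 + 16*x^2 + 12*x + 9) dx. Term by term:
    ∫_0^4 4*x^4 dx = 4096/5;  ∫_0^4 8*x^3 dx = 512;  ∫_0^4 16*x^2 dx = 1024/3;
    ∫_0^4 12*x dx = 96;  ∫_0^4 9 dx = 36.
  Sum: 4096/5 + 512 + 1024/3 + 96 + 36 = 27068/15.
  ∫_0^4 u'(x)^2 dx = ∫_0^4 (16*x^2 + 16*x + 4) dx. Term by term:
    ∫_0^4 16*x^2 dx = 1024/3;  ∫_0^4 16*x dx = 128;  ∫_0^4 4 dx = 16.
  Sum: 1024/3 + 128 + 16 = 1456/3.
Adding: ||u||_{H^1}^2 = 27068/15 + 1456/3 = 34348/15.


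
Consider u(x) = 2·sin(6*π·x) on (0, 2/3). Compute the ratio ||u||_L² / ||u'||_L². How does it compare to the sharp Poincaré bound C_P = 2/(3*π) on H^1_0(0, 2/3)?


||u||_L² / ||u'||_L² = 1/(6*π) < C_P = 2/(3*π).

u(x) = 2·sin(6*π·x), so u'(x) = 12*π*cos(6*π*x).
Writing u(x) = A·sin(kπx/L) with A = 2 and k = 4, use ∫_0^L sin²(kπx/L) dx = L/2 and ∫_0^L cos²(kπx/L) dx = L/2.
u² = 4·sin²(6*π·x) and (u')² = 144*π^2·cos²(6*π·x), and each of sin², cos² integrates to L/2 = 1/3 over (0, 2/3).
∫_0^2/3 u² dx = 4/3, so ||u||_L² = 2*sqrt(3)/3.
∫_0^2/3 (u')² dx = 48*π^2, so ||u'||_L² = 4*sqrt(3)*π.
Ratio ||u||_L² / ||u'||_L² = 1/(6*π).
Sharp Poincaré constant on H^1_0(0, 2/3) is C_P = L/π = 2/(3*π), achieved by sin(3*π/2·x).
This is the k = 4 harmonic; the ratio L/(kπ) is strictly less than C_P = L/π, consistent with the sharp inequality ||u||_L² ≤ C_P ||u'||_L².


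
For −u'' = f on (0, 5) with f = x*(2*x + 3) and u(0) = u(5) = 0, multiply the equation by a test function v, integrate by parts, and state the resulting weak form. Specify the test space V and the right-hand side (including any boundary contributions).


V = H^1_0(0, 5) (so v(0) = v(5) = 0); weak form: ∫_0^5 u'v' dx = ∫_0^5 (x*(2*x + 3)) v dx for all v ∈ V.

Multiply both sides by a test function v and integrate from 0 to 5:
  ∫_0^5 −u''(x) v(x) dx = ∫_0^5 f(x) v(x) dx.
Integrate the LHS by parts once:
  ∫_0^5 −u'' v dx = −[u'(x) v(x)]_0^5 + ∫_0^5 u'(x) v'(x) dx.
Thus ∫_0^5 u'(x) v'(x) dx = ∫_0^5 f(x) v(x) dx + [u'(x) v(x)]_0^5.
Choose V so that boundary terms are either known or forced to vanish.
u is Dirichlet: u(0) = u(5) = 0. Let V = H^1_0(0, 5); then v(0) = v(5) = 0, and [u' v]_0^5 = 0.
Weak formulation: find u (satisfying any essential BC) such that ∫_0^5 u'(x) v'(x) dx = ∫_0^5 f v dx for all v ∈ V.
Substituting f(x) = x*(2*x + 3), the right-hand side is ∫_0^5 (x*(2*x + 3)) v dx.


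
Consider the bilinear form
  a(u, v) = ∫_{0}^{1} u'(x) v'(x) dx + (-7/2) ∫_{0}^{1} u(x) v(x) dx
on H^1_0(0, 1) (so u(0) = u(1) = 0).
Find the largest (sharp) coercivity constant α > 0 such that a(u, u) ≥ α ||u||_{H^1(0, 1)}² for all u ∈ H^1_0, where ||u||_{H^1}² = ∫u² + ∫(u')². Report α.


α = (-7/2 + π^2)/(1 + π^2)

Coercivity of a(·,·) on H^1_0(0, 1) means a(u, u) ≥ α ||u||_{H^1}² for every u ∈ H^1_0.
The interval has length L = 1, and Poincaré/coercivity depend only on L. Here a(u, u) = ∫(u')² + (-7/2)·∫u².
Here c = -7/2 < 0 with |c| < (π/L)² = π^2, so coercivity still holds. The condition a(u,u) ≥ α||u||_{H^1}² reads (1−α)∫(u')² ≥ (α−c)∫u². Any admissible α is ≤ 1 (rapidly oscillating u have ∫u²/∫(u')² → 0), and α = 1 would force 0 ≥ (1−c)∫u², impossible since c < 1; so 1−α > 0. By the sharp Poincaré inequality on H^1_0 of an interval of length L, ∫(u')² ≥ (π/L)²∫u² with equality for the first sine mode sin(π(x−x₀)/L) (x₀ the left endpoint), so the inequality holds for all u iff (1−α)(π/L)² ≥ α − c, i.e. α ≤ ((π/L)² + c)/((π/L)² + 1) = (1 + c(L/π)²)/(1 + (L/π)²). (Direct route, valid since c ≤ 0: Poincaré gives c∫u² ≥ c(L/π)²∫(u')², so a(u,u) ≥ (1 + c(L/π)²)∫(u')², while ||u||_{H^1}² ≤ (1 + (L/π)²)∫(u')²; dividing yields the same α.) With (π/L)² = π^2 and c = -7/2, the largest admissible constant is α = ((π/L)² + c)/((π/L)² + 1).
Simplifying, α = (-7/2 + π^2)/(1 + π^2).


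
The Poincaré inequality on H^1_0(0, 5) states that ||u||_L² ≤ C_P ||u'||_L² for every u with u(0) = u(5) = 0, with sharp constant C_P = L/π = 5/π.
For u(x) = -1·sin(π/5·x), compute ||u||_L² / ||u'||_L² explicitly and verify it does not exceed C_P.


||u||_L² / ||u'||_L² = 5/π = C_P.

u(x) = -1·sin(π/5·x), so u'(x) = -π*cos(π*x/5)/5.
Writing u(x) = A·sin(kπx/L) with A = -1 and k = 1, use ∫_0^L sin²(kπx/L) dx = L/2 and ∫_0^L cos²(kπx/L) dx = L/2.
u² = 1·sin²(π/5·x) and (u')² = π^2/25·cos²(π/5·x), and each of sin², cos² integrates to L/2 = 5/2 over (0, 5).
∫_0^5 u² dx = 5/2, so ||u||_L² = sqrt(10)/2.
∫_0^5 (u')² dx = π^2/10, so ||u'||_L² = sqrt(10)*π/10.
Ratio ||u||_L² / ||u'||_L² = 5/π.
Sharp Poincaré constant on H^1_0(0, 5) is C_P = L/π = 5/π, achieved by sin(π/5·x).
This is the k = 1 eigenfunction (up to amplitude), so the ratio equals the sharp Poincaré constant exactly.


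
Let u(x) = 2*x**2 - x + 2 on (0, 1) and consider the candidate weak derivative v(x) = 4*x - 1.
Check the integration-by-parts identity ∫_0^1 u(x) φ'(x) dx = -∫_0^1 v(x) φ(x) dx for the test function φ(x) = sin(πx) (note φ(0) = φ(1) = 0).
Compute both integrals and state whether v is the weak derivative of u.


LHS = -2/π, RHS = -2/π. Yes, v = u' weakly.

u(x) = 2*x**2 - x + 2, classical derivative u'(x) = 4*x - 1.
φ(x) = sin(πx), so φ'(x) = π*cos(π*x).
Note φ(0) = φ(1) = 0, so the boundary term u·φ vanishes.
LHS = ∫_0^1 u(x) φ'(x) dx = ∫_0^1 (2*π*x^2*cos(π*x) - π*x*cos(π*x) + 2*π*cos(π*x)) dx. Term by term:
  ∫_0^1 2*π*cos(π*x) dx = 0;  ∫_0^1 -π*x*cos(π*x) dx = 2/π;  ∫_0^1 2*π*x^2*cos(π*x) dx = -4/π.
Sum: 0 + 2/π − 4/π = -2/π.
So LHS = -2/π.
∫_0^1 v(x) φ(x) dx = ∫_0^1 (4*x*sin(π*x) - sin(π*x)) dx. Term by term:
  ∫_0^1 -sin(π*x) dx = -2/π;  ∫_0^1 4*x*sin(π*x) dx = 4/π.
Sum: -2/π + 4/π = 2/π.
So RHS = -∫_0^1 v(x) φ(x) dx = -2/π.
LHS = RHS, so the identity holds for this test φ.
Moreover u is smooth here and v(x) = u'(x) = 4*x - 1 pointwise, so the identity holds for every test function. Hence v is the weak derivative of u.


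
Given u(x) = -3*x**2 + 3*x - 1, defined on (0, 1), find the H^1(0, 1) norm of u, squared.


||u||_{H^1}^2 = 33/10

The H^1 norm (squared) on an interval (0, L) is
  ||u||_{H^1}^2 = ∫_0^L u(x)^2 dx + ∫_0^L u'(x)^2 dx.
Compute u'(x) = 3 - 6*x.
Then u(x)^2 = 9*x**4 - 18*x**3 + 15*x**2 - 6*x + 1 and u'(x)^2 = 36*x**2 - 36*x + 9.
Integrate each monomial from 0 to 1 using ∫_0^1 c·x^n dx = c·1^(n+1)/(n+1):
  ∫_0^1 u(x)^2 dx = ∫_0^1 (9*x^4 - 18*x^3 + 15*x^2 - 6*x + 1) dx. Term by term:
    ∫_0^1 9*x^4 dx = 9/5;  ∫_0^1 -18*x^3 dx = -9/2;  ∫_0^1 15*x^2 dx = 5;
    ∫_0^1 -6*x dx = -3;  ∫_0^1 1 dx = 1.
  Sum: 9/5 − 9/2 + 5 − 3 + 1 = 3/10.
  ∫_0^1 u'(x)^2 dx = ∫_0^1 (36*x^2 - 36*x + 9) dx. Term by term:
    ∫_0^1 36*x^2 dx = 12;  ∫_0^1 -36*x dx = -18;  ∫_0^1 9 dx = 9.
  Sum: 12 − 18 + 9 = 3.
Adding: ||u||_{H^1}^2 = 3/10 + 3 = 33/10.


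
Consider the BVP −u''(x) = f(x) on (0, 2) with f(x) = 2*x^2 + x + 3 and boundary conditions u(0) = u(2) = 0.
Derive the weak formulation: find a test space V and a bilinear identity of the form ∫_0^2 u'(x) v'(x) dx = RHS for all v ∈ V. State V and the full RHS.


V = H^1_0(0, 2) (so v(0) = v(2) = 0); weak form: ∫_0^2 u'v' dx = ∫_0^2 (2*x^2 + x + 3) v dx for all v ∈ V.

Multiply both sides by a test function v and integrate from 0 to 2:
  ∫_0^2 −u''(x) v(x) dx = ∫_0^2 f(x) v(x) dx.
Integrate the LHS by parts once:
  ∫_0^2 −u'' v dx = −[u'(x) v(x)]_0^2 + ∫_0^2 u'(x) v'(x) dx.
Thus ∫_0^2 u'(x) v'(x) dx = ∫_0^2 f(x) v(x) dx + [u'(x) v(x)]_0^2.
Choose V so that boundary terms are either known or forced to vanish.
u is Dirichlet: u(0) = u(2) = 0. Let V = H^1_0(0, 2); then v(0) = v(2) = 0, and [u' v]_0^2 = 0.
Weak formulation: find u (satisfying any essential BC) such that ∫_0^2 u'(x) v'(x) dx = ∫_0^2 f v dx for all v ∈ V.
Substituting f(x) = 2*x^2 + x + 3, the right-hand side is ∫_0^2 (2*x^2 + x + 3) v dx.


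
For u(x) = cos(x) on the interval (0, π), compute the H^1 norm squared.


||u||_{H^1(0,π)}^2 = π

u'(x) = -sin(x).
Expand u² and (u')² and integrate term by term on (0, π), using: for integers n ≥ 1, ∫_0^π sin²(nx) dx = ∫_0^π cos²(nx) dx = π/2; for n ≠ n', ∫_0^π sin(nx)sin(n'x) dx = ∫_0^π cos(nx)cos(n'x) dx = 0; and by product-to-sum, ∫_0^π sin(nx)cos(n'x) dx = ½∫_0^π [sin((n+n')x) + sin((n−n')x)] dx, which is 0 when n+n' is even and 2n/(n²−n'²) when n+n' is odd (it need not vanish on (0, π)).
  u² squared terms: (1)²·∫cos(x)² dx = 1·π/2 = π/2.
  So ∫_0^π u² dx = π/2.
  (u')² squared terms: (-1)²·∫sin(x)² dx = 1·π/2 = π/2.
  So ∫_0^π (u')² dx = π/2.
||u||_{H^1}^2 = (π/2) + (π/2) = π.
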